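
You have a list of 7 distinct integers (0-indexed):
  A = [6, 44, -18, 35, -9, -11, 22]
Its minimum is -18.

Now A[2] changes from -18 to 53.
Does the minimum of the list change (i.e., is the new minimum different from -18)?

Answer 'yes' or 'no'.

Answer: yes

Derivation:
Old min = -18
Change: A[2] -18 -> 53
Changed element was the min; new min must be rechecked.
New min = -11; changed? yes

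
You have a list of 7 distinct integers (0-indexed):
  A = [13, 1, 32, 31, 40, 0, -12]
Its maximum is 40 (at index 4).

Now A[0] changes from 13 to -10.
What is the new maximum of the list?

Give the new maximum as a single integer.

Old max = 40 (at index 4)
Change: A[0] 13 -> -10
Changed element was NOT the old max.
  New max = max(old_max, new_val) = max(40, -10) = 40

Answer: 40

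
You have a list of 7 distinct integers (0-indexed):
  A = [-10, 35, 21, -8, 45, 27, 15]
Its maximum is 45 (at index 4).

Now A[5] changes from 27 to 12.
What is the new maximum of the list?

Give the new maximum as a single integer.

Answer: 45

Derivation:
Old max = 45 (at index 4)
Change: A[5] 27 -> 12
Changed element was NOT the old max.
  New max = max(old_max, new_val) = max(45, 12) = 45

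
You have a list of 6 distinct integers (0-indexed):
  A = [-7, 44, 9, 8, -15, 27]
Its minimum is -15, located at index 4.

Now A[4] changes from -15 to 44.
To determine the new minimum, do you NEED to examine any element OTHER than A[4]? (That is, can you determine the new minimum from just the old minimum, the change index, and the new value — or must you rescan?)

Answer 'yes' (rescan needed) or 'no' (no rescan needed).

Old min = -15 at index 4
Change at index 4: -15 -> 44
Index 4 WAS the min and new value 44 > old min -15. Must rescan other elements to find the new min.
Needs rescan: yes

Answer: yes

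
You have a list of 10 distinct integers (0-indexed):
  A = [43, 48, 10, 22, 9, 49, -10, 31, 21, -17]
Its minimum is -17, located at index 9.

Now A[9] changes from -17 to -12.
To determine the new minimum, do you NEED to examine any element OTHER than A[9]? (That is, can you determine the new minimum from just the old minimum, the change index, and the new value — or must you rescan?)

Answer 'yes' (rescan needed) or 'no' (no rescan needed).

Answer: yes

Derivation:
Old min = -17 at index 9
Change at index 9: -17 -> -12
Index 9 WAS the min and new value -12 > old min -17. Must rescan other elements to find the new min.
Needs rescan: yes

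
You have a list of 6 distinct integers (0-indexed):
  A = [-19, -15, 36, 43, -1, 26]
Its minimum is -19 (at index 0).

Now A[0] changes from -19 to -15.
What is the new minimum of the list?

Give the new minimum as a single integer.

Old min = -19 (at index 0)
Change: A[0] -19 -> -15
Changed element WAS the min. Need to check: is -15 still <= all others?
  Min of remaining elements: -15
  New min = min(-15, -15) = -15

Answer: -15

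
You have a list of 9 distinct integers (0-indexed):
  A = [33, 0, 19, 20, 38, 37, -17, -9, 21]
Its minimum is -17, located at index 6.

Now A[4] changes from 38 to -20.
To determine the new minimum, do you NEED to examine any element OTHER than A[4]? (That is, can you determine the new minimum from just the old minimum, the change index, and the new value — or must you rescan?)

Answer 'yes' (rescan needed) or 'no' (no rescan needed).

Old min = -17 at index 6
Change at index 4: 38 -> -20
Index 4 was NOT the min. New min = min(-17, -20). No rescan of other elements needed.
Needs rescan: no

Answer: no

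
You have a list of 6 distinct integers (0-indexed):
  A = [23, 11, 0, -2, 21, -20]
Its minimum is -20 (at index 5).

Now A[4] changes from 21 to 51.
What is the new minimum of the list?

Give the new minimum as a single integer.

Old min = -20 (at index 5)
Change: A[4] 21 -> 51
Changed element was NOT the old min.
  New min = min(old_min, new_val) = min(-20, 51) = -20

Answer: -20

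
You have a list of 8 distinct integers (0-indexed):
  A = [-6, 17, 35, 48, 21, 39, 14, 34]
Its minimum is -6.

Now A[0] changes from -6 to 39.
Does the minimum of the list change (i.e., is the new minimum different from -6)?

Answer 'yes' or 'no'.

Answer: yes

Derivation:
Old min = -6
Change: A[0] -6 -> 39
Changed element was the min; new min must be rechecked.
New min = 14; changed? yes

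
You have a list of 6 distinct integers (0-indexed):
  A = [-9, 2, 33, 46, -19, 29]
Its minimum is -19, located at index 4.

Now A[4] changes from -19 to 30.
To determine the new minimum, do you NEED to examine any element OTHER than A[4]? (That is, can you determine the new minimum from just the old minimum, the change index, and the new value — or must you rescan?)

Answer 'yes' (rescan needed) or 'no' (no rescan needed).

Old min = -19 at index 4
Change at index 4: -19 -> 30
Index 4 WAS the min and new value 30 > old min -19. Must rescan other elements to find the new min.
Needs rescan: yes

Answer: yes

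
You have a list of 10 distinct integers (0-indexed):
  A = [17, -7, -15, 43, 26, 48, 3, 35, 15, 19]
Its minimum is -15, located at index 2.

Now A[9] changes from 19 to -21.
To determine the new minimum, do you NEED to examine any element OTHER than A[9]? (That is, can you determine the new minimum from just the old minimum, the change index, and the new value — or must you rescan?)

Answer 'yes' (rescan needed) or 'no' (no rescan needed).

Answer: no

Derivation:
Old min = -15 at index 2
Change at index 9: 19 -> -21
Index 9 was NOT the min. New min = min(-15, -21). No rescan of other elements needed.
Needs rescan: no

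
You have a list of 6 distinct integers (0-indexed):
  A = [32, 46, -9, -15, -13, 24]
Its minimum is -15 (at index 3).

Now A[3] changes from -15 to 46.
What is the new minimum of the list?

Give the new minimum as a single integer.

Answer: -13

Derivation:
Old min = -15 (at index 3)
Change: A[3] -15 -> 46
Changed element WAS the min. Need to check: is 46 still <= all others?
  Min of remaining elements: -13
  New min = min(46, -13) = -13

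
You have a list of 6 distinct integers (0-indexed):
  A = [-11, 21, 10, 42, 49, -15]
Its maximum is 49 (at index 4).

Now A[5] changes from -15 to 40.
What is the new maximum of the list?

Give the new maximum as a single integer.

Old max = 49 (at index 4)
Change: A[5] -15 -> 40
Changed element was NOT the old max.
  New max = max(old_max, new_val) = max(49, 40) = 49

Answer: 49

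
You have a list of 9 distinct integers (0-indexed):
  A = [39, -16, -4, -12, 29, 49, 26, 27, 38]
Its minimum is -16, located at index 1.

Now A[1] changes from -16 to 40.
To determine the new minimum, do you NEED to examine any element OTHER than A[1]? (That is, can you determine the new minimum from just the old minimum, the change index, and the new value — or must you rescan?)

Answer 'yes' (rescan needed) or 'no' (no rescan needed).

Old min = -16 at index 1
Change at index 1: -16 -> 40
Index 1 WAS the min and new value 40 > old min -16. Must rescan other elements to find the new min.
Needs rescan: yes

Answer: yes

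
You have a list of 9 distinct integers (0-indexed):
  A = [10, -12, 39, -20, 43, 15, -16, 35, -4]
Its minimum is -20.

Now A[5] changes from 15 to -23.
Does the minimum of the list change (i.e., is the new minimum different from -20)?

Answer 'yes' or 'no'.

Answer: yes

Derivation:
Old min = -20
Change: A[5] 15 -> -23
Changed element was NOT the min; min changes only if -23 < -20.
New min = -23; changed? yes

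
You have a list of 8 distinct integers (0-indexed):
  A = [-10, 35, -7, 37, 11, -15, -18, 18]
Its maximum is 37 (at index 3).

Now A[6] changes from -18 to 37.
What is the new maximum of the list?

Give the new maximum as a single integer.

Answer: 37

Derivation:
Old max = 37 (at index 3)
Change: A[6] -18 -> 37
Changed element was NOT the old max.
  New max = max(old_max, new_val) = max(37, 37) = 37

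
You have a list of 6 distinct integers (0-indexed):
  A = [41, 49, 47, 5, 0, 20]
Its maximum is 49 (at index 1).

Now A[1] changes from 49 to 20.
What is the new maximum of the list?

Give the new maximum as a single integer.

Answer: 47

Derivation:
Old max = 49 (at index 1)
Change: A[1] 49 -> 20
Changed element WAS the max -> may need rescan.
  Max of remaining elements: 47
  New max = max(20, 47) = 47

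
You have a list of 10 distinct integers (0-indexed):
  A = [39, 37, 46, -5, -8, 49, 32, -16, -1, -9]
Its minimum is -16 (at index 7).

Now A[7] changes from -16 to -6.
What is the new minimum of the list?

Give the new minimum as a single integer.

Old min = -16 (at index 7)
Change: A[7] -16 -> -6
Changed element WAS the min. Need to check: is -6 still <= all others?
  Min of remaining elements: -9
  New min = min(-6, -9) = -9

Answer: -9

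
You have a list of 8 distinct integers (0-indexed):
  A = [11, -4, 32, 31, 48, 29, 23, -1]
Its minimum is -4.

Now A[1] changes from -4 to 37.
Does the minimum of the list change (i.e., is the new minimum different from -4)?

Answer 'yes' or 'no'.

Old min = -4
Change: A[1] -4 -> 37
Changed element was the min; new min must be rechecked.
New min = -1; changed? yes

Answer: yes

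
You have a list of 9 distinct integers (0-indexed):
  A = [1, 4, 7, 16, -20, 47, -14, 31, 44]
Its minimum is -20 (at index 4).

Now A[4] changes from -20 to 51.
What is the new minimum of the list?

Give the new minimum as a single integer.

Old min = -20 (at index 4)
Change: A[4] -20 -> 51
Changed element WAS the min. Need to check: is 51 still <= all others?
  Min of remaining elements: -14
  New min = min(51, -14) = -14

Answer: -14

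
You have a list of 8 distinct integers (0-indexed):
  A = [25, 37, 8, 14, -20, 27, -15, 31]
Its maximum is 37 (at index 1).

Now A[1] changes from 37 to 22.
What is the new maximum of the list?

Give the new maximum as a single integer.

Answer: 31

Derivation:
Old max = 37 (at index 1)
Change: A[1] 37 -> 22
Changed element WAS the max -> may need rescan.
  Max of remaining elements: 31
  New max = max(22, 31) = 31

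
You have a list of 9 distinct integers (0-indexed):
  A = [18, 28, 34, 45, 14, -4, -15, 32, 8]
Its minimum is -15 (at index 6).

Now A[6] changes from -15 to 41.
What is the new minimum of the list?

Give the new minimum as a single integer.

Answer: -4

Derivation:
Old min = -15 (at index 6)
Change: A[6] -15 -> 41
Changed element WAS the min. Need to check: is 41 still <= all others?
  Min of remaining elements: -4
  New min = min(41, -4) = -4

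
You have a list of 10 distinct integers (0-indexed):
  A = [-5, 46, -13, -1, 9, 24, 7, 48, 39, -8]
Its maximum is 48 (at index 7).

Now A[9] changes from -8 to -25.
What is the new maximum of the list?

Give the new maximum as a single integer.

Old max = 48 (at index 7)
Change: A[9] -8 -> -25
Changed element was NOT the old max.
  New max = max(old_max, new_val) = max(48, -25) = 48

Answer: 48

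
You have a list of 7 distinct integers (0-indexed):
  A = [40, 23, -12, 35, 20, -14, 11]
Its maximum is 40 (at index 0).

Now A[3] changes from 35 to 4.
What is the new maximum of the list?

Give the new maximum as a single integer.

Old max = 40 (at index 0)
Change: A[3] 35 -> 4
Changed element was NOT the old max.
  New max = max(old_max, new_val) = max(40, 4) = 40

Answer: 40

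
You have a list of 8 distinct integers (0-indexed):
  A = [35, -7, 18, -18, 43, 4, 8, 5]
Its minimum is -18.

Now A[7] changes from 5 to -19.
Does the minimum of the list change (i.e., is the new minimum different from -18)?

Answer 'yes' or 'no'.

Answer: yes

Derivation:
Old min = -18
Change: A[7] 5 -> -19
Changed element was NOT the min; min changes only if -19 < -18.
New min = -19; changed? yes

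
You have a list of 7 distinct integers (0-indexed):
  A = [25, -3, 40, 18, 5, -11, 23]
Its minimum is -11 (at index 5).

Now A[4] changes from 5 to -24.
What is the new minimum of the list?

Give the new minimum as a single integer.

Old min = -11 (at index 5)
Change: A[4] 5 -> -24
Changed element was NOT the old min.
  New min = min(old_min, new_val) = min(-11, -24) = -24

Answer: -24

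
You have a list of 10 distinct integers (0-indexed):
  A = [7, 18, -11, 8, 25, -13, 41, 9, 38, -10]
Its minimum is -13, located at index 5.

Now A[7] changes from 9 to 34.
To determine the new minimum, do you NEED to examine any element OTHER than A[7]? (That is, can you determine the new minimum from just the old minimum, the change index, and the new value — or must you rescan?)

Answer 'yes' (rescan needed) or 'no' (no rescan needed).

Old min = -13 at index 5
Change at index 7: 9 -> 34
Index 7 was NOT the min. New min = min(-13, 34). No rescan of other elements needed.
Needs rescan: no

Answer: no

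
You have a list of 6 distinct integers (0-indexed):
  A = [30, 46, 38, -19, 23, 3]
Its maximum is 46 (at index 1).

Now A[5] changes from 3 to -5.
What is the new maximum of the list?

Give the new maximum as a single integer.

Answer: 46

Derivation:
Old max = 46 (at index 1)
Change: A[5] 3 -> -5
Changed element was NOT the old max.
  New max = max(old_max, new_val) = max(46, -5) = 46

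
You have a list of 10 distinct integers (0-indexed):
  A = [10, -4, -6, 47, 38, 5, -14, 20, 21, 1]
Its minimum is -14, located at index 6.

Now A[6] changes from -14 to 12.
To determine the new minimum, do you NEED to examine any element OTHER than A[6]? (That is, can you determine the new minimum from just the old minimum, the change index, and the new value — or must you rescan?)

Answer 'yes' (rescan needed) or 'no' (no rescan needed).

Answer: yes

Derivation:
Old min = -14 at index 6
Change at index 6: -14 -> 12
Index 6 WAS the min and new value 12 > old min -14. Must rescan other elements to find the new min.
Needs rescan: yes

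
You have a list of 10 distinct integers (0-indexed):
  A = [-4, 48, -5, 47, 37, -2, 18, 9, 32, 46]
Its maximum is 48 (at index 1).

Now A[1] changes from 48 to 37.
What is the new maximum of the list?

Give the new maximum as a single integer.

Old max = 48 (at index 1)
Change: A[1] 48 -> 37
Changed element WAS the max -> may need rescan.
  Max of remaining elements: 47
  New max = max(37, 47) = 47

Answer: 47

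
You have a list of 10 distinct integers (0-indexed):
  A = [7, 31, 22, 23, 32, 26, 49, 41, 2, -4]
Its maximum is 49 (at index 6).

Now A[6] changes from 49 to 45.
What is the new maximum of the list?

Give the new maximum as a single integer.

Old max = 49 (at index 6)
Change: A[6] 49 -> 45
Changed element WAS the max -> may need rescan.
  Max of remaining elements: 41
  New max = max(45, 41) = 45

Answer: 45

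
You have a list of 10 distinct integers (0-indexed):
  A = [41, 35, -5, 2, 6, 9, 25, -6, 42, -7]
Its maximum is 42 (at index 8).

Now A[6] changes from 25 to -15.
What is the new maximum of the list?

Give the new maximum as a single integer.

Answer: 42

Derivation:
Old max = 42 (at index 8)
Change: A[6] 25 -> -15
Changed element was NOT the old max.
  New max = max(old_max, new_val) = max(42, -15) = 42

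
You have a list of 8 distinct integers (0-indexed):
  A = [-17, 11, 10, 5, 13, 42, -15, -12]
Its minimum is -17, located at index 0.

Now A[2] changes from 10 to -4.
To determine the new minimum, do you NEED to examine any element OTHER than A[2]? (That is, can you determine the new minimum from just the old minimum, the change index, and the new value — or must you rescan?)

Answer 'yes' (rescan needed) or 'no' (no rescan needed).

Answer: no

Derivation:
Old min = -17 at index 0
Change at index 2: 10 -> -4
Index 2 was NOT the min. New min = min(-17, -4). No rescan of other elements needed.
Needs rescan: no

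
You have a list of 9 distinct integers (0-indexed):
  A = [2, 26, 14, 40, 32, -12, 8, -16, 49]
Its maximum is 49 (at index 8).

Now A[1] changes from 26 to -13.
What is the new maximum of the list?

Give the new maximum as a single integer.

Answer: 49

Derivation:
Old max = 49 (at index 8)
Change: A[1] 26 -> -13
Changed element was NOT the old max.
  New max = max(old_max, new_val) = max(49, -13) = 49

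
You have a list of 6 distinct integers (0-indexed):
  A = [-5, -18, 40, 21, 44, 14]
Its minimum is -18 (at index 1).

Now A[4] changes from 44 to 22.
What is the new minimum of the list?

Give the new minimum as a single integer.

Old min = -18 (at index 1)
Change: A[4] 44 -> 22
Changed element was NOT the old min.
  New min = min(old_min, new_val) = min(-18, 22) = -18

Answer: -18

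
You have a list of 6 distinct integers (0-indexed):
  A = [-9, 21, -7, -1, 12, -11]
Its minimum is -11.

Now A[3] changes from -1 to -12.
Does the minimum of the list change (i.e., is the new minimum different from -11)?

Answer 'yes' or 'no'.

Answer: yes

Derivation:
Old min = -11
Change: A[3] -1 -> -12
Changed element was NOT the min; min changes only if -12 < -11.
New min = -12; changed? yes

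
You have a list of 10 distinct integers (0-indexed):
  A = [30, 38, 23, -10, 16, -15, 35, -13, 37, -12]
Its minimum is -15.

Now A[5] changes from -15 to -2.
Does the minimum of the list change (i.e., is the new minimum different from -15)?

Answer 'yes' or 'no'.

Old min = -15
Change: A[5] -15 -> -2
Changed element was the min; new min must be rechecked.
New min = -13; changed? yes

Answer: yes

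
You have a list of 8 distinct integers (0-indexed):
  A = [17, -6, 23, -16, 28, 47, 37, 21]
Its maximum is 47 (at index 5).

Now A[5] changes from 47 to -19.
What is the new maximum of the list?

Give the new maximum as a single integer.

Old max = 47 (at index 5)
Change: A[5] 47 -> -19
Changed element WAS the max -> may need rescan.
  Max of remaining elements: 37
  New max = max(-19, 37) = 37

Answer: 37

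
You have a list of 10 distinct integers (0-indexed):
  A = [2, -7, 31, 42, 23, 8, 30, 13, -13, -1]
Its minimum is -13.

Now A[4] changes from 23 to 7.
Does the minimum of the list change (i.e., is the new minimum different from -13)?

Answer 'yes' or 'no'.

Old min = -13
Change: A[4] 23 -> 7
Changed element was NOT the min; min changes only if 7 < -13.
New min = -13; changed? no

Answer: no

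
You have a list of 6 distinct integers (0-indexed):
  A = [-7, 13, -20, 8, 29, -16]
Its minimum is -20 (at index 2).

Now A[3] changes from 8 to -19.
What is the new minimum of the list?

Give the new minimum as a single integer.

Answer: -20

Derivation:
Old min = -20 (at index 2)
Change: A[3] 8 -> -19
Changed element was NOT the old min.
  New min = min(old_min, new_val) = min(-20, -19) = -20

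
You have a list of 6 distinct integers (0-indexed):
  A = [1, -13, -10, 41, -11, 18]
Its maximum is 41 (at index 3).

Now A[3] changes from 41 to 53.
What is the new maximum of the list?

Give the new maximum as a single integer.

Old max = 41 (at index 3)
Change: A[3] 41 -> 53
Changed element WAS the max -> may need rescan.
  Max of remaining elements: 18
  New max = max(53, 18) = 53

Answer: 53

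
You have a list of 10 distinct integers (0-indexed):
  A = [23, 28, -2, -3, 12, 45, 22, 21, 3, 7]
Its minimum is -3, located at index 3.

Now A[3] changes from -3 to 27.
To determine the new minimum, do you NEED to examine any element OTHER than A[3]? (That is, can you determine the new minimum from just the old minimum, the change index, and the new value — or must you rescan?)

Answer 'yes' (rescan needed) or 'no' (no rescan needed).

Old min = -3 at index 3
Change at index 3: -3 -> 27
Index 3 WAS the min and new value 27 > old min -3. Must rescan other elements to find the new min.
Needs rescan: yes

Answer: yes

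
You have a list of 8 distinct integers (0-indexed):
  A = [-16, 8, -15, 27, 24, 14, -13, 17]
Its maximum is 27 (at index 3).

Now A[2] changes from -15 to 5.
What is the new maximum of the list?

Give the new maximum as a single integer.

Answer: 27

Derivation:
Old max = 27 (at index 3)
Change: A[2] -15 -> 5
Changed element was NOT the old max.
  New max = max(old_max, new_val) = max(27, 5) = 27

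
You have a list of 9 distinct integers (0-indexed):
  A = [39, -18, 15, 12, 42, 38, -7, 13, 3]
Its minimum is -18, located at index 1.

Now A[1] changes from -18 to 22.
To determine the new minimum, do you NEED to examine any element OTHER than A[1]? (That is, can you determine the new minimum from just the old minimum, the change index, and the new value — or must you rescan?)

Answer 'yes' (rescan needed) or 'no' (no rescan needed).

Old min = -18 at index 1
Change at index 1: -18 -> 22
Index 1 WAS the min and new value 22 > old min -18. Must rescan other elements to find the new min.
Needs rescan: yes

Answer: yes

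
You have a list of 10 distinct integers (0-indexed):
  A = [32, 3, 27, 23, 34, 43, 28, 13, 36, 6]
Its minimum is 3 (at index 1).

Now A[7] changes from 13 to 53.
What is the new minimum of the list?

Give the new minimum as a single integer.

Old min = 3 (at index 1)
Change: A[7] 13 -> 53
Changed element was NOT the old min.
  New min = min(old_min, new_val) = min(3, 53) = 3

Answer: 3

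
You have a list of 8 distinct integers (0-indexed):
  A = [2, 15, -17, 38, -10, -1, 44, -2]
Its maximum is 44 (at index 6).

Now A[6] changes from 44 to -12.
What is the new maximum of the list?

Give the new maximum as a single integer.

Answer: 38

Derivation:
Old max = 44 (at index 6)
Change: A[6] 44 -> -12
Changed element WAS the max -> may need rescan.
  Max of remaining elements: 38
  New max = max(-12, 38) = 38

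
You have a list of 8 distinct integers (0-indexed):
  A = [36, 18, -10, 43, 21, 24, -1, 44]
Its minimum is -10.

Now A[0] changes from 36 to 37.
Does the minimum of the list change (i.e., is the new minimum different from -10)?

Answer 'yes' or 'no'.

Old min = -10
Change: A[0] 36 -> 37
Changed element was NOT the min; min changes only if 37 < -10.
New min = -10; changed? no

Answer: no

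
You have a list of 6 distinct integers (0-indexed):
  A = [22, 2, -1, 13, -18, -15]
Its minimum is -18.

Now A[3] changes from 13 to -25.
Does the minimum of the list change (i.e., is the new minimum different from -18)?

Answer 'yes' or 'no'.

Answer: yes

Derivation:
Old min = -18
Change: A[3] 13 -> -25
Changed element was NOT the min; min changes only if -25 < -18.
New min = -25; changed? yes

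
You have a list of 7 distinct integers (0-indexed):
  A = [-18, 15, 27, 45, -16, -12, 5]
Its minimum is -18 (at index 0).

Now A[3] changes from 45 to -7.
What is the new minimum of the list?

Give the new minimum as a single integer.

Answer: -18

Derivation:
Old min = -18 (at index 0)
Change: A[3] 45 -> -7
Changed element was NOT the old min.
  New min = min(old_min, new_val) = min(-18, -7) = -18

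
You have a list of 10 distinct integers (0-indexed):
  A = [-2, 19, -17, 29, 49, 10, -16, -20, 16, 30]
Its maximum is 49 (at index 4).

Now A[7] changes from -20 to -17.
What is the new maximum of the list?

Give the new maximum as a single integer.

Answer: 49

Derivation:
Old max = 49 (at index 4)
Change: A[7] -20 -> -17
Changed element was NOT the old max.
  New max = max(old_max, new_val) = max(49, -17) = 49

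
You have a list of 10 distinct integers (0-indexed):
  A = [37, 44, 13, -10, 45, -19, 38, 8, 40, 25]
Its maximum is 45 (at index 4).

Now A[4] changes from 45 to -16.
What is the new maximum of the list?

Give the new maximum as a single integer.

Old max = 45 (at index 4)
Change: A[4] 45 -> -16
Changed element WAS the max -> may need rescan.
  Max of remaining elements: 44
  New max = max(-16, 44) = 44

Answer: 44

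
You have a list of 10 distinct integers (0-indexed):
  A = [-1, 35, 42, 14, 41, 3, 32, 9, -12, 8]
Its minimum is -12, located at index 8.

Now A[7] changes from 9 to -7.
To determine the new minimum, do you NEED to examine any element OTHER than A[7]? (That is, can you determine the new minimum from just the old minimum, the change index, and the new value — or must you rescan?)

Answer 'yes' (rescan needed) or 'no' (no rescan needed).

Answer: no

Derivation:
Old min = -12 at index 8
Change at index 7: 9 -> -7
Index 7 was NOT the min. New min = min(-12, -7). No rescan of other elements needed.
Needs rescan: no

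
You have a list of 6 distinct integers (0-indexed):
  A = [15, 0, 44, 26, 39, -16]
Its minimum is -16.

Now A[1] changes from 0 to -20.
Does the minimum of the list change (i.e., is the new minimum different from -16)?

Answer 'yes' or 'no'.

Answer: yes

Derivation:
Old min = -16
Change: A[1] 0 -> -20
Changed element was NOT the min; min changes only if -20 < -16.
New min = -20; changed? yes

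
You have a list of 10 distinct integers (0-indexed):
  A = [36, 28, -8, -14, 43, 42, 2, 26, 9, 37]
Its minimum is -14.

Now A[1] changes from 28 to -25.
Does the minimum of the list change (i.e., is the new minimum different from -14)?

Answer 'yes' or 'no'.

Answer: yes

Derivation:
Old min = -14
Change: A[1] 28 -> -25
Changed element was NOT the min; min changes only if -25 < -14.
New min = -25; changed? yes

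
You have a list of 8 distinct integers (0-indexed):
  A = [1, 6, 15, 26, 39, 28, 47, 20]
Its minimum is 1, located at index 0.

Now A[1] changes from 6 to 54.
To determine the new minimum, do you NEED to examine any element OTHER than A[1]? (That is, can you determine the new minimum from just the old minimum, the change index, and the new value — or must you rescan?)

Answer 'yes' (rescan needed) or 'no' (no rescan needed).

Old min = 1 at index 0
Change at index 1: 6 -> 54
Index 1 was NOT the min. New min = min(1, 54). No rescan of other elements needed.
Needs rescan: no

Answer: no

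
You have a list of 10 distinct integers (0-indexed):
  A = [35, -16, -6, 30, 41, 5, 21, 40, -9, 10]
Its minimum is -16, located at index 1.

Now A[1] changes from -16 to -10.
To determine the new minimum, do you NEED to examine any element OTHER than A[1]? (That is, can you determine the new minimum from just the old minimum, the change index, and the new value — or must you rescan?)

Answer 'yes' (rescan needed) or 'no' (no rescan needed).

Answer: yes

Derivation:
Old min = -16 at index 1
Change at index 1: -16 -> -10
Index 1 WAS the min and new value -10 > old min -16. Must rescan other elements to find the new min.
Needs rescan: yes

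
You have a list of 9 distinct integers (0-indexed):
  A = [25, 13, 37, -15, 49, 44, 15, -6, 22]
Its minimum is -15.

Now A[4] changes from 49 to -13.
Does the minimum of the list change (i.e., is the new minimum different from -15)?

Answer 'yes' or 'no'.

Old min = -15
Change: A[4] 49 -> -13
Changed element was NOT the min; min changes only if -13 < -15.
New min = -15; changed? no

Answer: no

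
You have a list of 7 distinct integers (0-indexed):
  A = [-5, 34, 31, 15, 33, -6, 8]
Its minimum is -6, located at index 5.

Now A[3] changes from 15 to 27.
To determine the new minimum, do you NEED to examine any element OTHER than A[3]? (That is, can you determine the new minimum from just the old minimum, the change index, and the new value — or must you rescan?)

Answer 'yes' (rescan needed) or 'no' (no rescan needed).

Answer: no

Derivation:
Old min = -6 at index 5
Change at index 3: 15 -> 27
Index 3 was NOT the min. New min = min(-6, 27). No rescan of other elements needed.
Needs rescan: no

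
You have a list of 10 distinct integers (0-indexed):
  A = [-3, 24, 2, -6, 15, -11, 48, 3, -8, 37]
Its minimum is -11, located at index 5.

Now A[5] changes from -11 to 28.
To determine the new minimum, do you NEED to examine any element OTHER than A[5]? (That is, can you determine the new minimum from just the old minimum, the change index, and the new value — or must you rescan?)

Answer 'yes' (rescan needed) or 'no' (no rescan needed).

Old min = -11 at index 5
Change at index 5: -11 -> 28
Index 5 WAS the min and new value 28 > old min -11. Must rescan other elements to find the new min.
Needs rescan: yes

Answer: yes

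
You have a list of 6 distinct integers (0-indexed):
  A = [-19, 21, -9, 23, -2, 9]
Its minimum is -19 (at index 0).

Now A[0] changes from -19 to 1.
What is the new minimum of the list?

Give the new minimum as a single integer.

Answer: -9

Derivation:
Old min = -19 (at index 0)
Change: A[0] -19 -> 1
Changed element WAS the min. Need to check: is 1 still <= all others?
  Min of remaining elements: -9
  New min = min(1, -9) = -9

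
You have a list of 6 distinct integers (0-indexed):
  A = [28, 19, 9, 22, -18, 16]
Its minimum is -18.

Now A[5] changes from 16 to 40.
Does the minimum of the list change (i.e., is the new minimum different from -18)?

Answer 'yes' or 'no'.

Answer: no

Derivation:
Old min = -18
Change: A[5] 16 -> 40
Changed element was NOT the min; min changes only if 40 < -18.
New min = -18; changed? no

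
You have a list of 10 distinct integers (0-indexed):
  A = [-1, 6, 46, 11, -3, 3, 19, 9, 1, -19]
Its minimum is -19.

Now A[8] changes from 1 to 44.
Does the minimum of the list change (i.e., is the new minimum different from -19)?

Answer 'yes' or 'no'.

Old min = -19
Change: A[8] 1 -> 44
Changed element was NOT the min; min changes only if 44 < -19.
New min = -19; changed? no

Answer: no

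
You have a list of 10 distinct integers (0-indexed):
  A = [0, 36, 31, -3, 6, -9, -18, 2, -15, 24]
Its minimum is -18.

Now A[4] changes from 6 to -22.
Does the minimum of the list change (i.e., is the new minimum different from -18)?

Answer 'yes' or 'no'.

Old min = -18
Change: A[4] 6 -> -22
Changed element was NOT the min; min changes only if -22 < -18.
New min = -22; changed? yes

Answer: yes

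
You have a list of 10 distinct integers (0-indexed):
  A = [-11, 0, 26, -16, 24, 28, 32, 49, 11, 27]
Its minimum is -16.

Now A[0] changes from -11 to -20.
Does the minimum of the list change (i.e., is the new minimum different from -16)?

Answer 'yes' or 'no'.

Old min = -16
Change: A[0] -11 -> -20
Changed element was NOT the min; min changes only if -20 < -16.
New min = -20; changed? yes

Answer: yes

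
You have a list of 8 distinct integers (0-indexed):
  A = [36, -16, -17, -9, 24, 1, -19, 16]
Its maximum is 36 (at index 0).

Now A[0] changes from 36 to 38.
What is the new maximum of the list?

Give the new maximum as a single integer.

Old max = 36 (at index 0)
Change: A[0] 36 -> 38
Changed element WAS the max -> may need rescan.
  Max of remaining elements: 24
  New max = max(38, 24) = 38

Answer: 38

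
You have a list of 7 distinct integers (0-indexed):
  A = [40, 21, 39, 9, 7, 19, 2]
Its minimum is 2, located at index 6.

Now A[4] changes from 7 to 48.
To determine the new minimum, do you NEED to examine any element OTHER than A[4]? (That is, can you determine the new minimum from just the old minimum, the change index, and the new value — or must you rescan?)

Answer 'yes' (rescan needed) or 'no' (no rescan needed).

Answer: no

Derivation:
Old min = 2 at index 6
Change at index 4: 7 -> 48
Index 4 was NOT the min. New min = min(2, 48). No rescan of other elements needed.
Needs rescan: no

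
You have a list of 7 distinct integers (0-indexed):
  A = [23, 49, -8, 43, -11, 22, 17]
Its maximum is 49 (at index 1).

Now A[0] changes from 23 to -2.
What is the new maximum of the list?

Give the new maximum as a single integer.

Answer: 49

Derivation:
Old max = 49 (at index 1)
Change: A[0] 23 -> -2
Changed element was NOT the old max.
  New max = max(old_max, new_val) = max(49, -2) = 49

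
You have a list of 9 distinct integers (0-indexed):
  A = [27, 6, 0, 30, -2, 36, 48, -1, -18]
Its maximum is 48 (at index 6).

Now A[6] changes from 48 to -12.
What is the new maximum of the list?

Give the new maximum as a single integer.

Answer: 36

Derivation:
Old max = 48 (at index 6)
Change: A[6] 48 -> -12
Changed element WAS the max -> may need rescan.
  Max of remaining elements: 36
  New max = max(-12, 36) = 36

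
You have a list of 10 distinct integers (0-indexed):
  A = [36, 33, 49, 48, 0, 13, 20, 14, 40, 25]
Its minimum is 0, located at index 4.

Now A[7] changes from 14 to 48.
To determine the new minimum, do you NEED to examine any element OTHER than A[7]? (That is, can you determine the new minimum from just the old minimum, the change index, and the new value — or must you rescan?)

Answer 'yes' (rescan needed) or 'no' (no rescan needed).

Old min = 0 at index 4
Change at index 7: 14 -> 48
Index 7 was NOT the min. New min = min(0, 48). No rescan of other elements needed.
Needs rescan: no

Answer: no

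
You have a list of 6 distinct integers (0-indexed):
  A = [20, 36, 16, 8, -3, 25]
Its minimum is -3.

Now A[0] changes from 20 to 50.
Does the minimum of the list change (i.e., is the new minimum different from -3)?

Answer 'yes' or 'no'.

Answer: no

Derivation:
Old min = -3
Change: A[0] 20 -> 50
Changed element was NOT the min; min changes only if 50 < -3.
New min = -3; changed? no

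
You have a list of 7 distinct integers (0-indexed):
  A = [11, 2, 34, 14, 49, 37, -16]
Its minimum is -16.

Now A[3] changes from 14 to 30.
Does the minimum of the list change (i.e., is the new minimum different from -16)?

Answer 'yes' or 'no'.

Old min = -16
Change: A[3] 14 -> 30
Changed element was NOT the min; min changes only if 30 < -16.
New min = -16; changed? no

Answer: no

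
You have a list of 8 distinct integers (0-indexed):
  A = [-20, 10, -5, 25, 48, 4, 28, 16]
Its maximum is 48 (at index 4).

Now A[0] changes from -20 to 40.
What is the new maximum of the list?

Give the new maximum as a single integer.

Answer: 48

Derivation:
Old max = 48 (at index 4)
Change: A[0] -20 -> 40
Changed element was NOT the old max.
  New max = max(old_max, new_val) = max(48, 40) = 48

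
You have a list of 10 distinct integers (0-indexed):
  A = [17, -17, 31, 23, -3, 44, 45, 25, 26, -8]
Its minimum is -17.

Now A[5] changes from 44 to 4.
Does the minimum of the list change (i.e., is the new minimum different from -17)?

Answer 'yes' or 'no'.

Old min = -17
Change: A[5] 44 -> 4
Changed element was NOT the min; min changes only if 4 < -17.
New min = -17; changed? no

Answer: no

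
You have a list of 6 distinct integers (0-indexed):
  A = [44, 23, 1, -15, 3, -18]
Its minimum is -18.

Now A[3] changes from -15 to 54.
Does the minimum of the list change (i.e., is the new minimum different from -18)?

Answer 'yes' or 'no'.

Answer: no

Derivation:
Old min = -18
Change: A[3] -15 -> 54
Changed element was NOT the min; min changes only if 54 < -18.
New min = -18; changed? no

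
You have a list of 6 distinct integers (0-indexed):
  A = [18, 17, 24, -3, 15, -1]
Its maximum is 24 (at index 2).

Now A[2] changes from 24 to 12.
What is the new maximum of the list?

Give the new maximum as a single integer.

Answer: 18

Derivation:
Old max = 24 (at index 2)
Change: A[2] 24 -> 12
Changed element WAS the max -> may need rescan.
  Max of remaining elements: 18
  New max = max(12, 18) = 18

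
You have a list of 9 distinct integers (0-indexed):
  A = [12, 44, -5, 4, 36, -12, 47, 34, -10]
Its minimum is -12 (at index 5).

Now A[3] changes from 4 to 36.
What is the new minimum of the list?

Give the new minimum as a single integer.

Answer: -12

Derivation:
Old min = -12 (at index 5)
Change: A[3] 4 -> 36
Changed element was NOT the old min.
  New min = min(old_min, new_val) = min(-12, 36) = -12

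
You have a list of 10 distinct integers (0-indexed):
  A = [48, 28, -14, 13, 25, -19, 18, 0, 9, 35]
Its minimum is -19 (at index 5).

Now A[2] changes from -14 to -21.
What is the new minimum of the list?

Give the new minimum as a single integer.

Old min = -19 (at index 5)
Change: A[2] -14 -> -21
Changed element was NOT the old min.
  New min = min(old_min, new_val) = min(-19, -21) = -21

Answer: -21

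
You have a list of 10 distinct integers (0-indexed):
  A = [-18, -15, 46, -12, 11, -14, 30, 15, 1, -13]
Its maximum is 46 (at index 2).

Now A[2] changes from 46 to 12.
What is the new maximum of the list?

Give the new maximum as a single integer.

Answer: 30

Derivation:
Old max = 46 (at index 2)
Change: A[2] 46 -> 12
Changed element WAS the max -> may need rescan.
  Max of remaining elements: 30
  New max = max(12, 30) = 30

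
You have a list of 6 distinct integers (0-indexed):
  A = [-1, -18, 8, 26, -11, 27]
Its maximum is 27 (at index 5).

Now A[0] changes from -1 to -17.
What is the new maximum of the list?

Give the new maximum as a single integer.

Answer: 27

Derivation:
Old max = 27 (at index 5)
Change: A[0] -1 -> -17
Changed element was NOT the old max.
  New max = max(old_max, new_val) = max(27, -17) = 27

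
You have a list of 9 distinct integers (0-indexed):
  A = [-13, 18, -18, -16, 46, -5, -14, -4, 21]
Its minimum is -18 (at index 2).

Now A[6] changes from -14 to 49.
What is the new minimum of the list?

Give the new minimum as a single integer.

Answer: -18

Derivation:
Old min = -18 (at index 2)
Change: A[6] -14 -> 49
Changed element was NOT the old min.
  New min = min(old_min, new_val) = min(-18, 49) = -18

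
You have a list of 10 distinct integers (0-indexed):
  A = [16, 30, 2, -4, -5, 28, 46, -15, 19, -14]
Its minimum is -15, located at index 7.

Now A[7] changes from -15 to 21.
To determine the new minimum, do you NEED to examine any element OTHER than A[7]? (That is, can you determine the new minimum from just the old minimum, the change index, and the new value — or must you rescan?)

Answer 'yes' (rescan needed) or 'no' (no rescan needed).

Old min = -15 at index 7
Change at index 7: -15 -> 21
Index 7 WAS the min and new value 21 > old min -15. Must rescan other elements to find the new min.
Needs rescan: yes

Answer: yes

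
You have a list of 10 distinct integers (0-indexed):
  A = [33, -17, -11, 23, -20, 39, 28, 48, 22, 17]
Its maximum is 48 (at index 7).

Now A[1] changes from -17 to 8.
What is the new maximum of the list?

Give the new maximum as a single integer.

Old max = 48 (at index 7)
Change: A[1] -17 -> 8
Changed element was NOT the old max.
  New max = max(old_max, new_val) = max(48, 8) = 48

Answer: 48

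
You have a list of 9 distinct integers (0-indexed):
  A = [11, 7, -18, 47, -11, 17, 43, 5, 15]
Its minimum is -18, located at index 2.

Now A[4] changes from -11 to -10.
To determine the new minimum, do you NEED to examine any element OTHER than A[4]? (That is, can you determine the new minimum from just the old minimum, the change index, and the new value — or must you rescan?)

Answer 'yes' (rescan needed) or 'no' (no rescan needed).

Answer: no

Derivation:
Old min = -18 at index 2
Change at index 4: -11 -> -10
Index 4 was NOT the min. New min = min(-18, -10). No rescan of other elements needed.
Needs rescan: no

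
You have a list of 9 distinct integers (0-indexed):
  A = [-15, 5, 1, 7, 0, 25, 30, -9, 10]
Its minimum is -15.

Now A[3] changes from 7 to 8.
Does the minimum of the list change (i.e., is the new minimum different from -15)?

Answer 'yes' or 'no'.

Answer: no

Derivation:
Old min = -15
Change: A[3] 7 -> 8
Changed element was NOT the min; min changes only if 8 < -15.
New min = -15; changed? no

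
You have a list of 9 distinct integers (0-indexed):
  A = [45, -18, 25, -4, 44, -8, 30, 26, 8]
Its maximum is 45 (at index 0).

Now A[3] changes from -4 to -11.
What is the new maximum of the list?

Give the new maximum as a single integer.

Answer: 45

Derivation:
Old max = 45 (at index 0)
Change: A[3] -4 -> -11
Changed element was NOT the old max.
  New max = max(old_max, new_val) = max(45, -11) = 45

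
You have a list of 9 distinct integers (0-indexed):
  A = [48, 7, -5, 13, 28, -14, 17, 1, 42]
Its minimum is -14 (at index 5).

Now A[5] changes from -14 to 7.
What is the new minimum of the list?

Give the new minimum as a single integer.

Old min = -14 (at index 5)
Change: A[5] -14 -> 7
Changed element WAS the min. Need to check: is 7 still <= all others?
  Min of remaining elements: -5
  New min = min(7, -5) = -5

Answer: -5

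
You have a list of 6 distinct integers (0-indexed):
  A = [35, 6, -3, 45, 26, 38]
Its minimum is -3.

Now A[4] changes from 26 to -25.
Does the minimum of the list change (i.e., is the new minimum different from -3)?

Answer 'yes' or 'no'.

Old min = -3
Change: A[4] 26 -> -25
Changed element was NOT the min; min changes only if -25 < -3.
New min = -25; changed? yes

Answer: yes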